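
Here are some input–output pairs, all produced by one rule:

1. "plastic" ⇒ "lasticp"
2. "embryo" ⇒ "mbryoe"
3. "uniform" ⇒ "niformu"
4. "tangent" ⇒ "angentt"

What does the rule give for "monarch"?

onarchm

What's happening: move the first character to the end.
"monarch" → "onarchm".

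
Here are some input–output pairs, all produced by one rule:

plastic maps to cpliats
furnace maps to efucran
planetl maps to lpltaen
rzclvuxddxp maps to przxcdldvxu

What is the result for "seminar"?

The pattern: swap the first and last characters, then take characters alternately from the front and the back (1st, last, 2nd, 2nd-last, ...).
Starting from "seminar": after the first operation, "reminas"; after the second, "rseamni".

rseamni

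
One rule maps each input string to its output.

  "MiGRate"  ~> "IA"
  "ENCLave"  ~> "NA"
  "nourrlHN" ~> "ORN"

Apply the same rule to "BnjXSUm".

What's happening: keep one character in every 3, starting at position 2 (positions 2nd, 5th, 8th, ...), then convert every letter to uppercase.
"BnjXSUm" → "nS" → "NS".
(Check on "ENCLave": → "Na" → "NA" ✓)

NS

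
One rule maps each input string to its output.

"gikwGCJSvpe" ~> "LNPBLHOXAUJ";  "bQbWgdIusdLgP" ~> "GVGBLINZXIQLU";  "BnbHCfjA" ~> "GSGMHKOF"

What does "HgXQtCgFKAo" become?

The pattern: shift every letter 5 places forward in the alphabet (wrapping around), then convert every letter to uppercase.
"HgXQtCgFKAo" → "MLCVYHLKPFT".
(Check on "BnbHCfjA": → "GsgMHkoF" → "GSGMHKOF" ✓)

MLCVYHLKPFT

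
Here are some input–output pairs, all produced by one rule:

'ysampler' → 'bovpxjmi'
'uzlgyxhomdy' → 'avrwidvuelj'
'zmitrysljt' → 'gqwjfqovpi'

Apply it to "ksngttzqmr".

johpkdqqwn

The transformation: shift every letter 3 places backward in the alphabet (wrapping around), then move the last 2 characters to the front (rotate right by 2).
On "ksngttzqmr" that produces "johpkdqqwn".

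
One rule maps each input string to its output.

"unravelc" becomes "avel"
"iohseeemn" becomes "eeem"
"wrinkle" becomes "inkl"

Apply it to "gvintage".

ntag

The rule is to delete the last character, then keep only the last 4 characters.
Doing the same to "gvintage": "ntag".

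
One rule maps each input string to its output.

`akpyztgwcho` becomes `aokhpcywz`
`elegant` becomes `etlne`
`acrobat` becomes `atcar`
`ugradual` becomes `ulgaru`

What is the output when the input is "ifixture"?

iefriu

What's happening: take characters alternately from the front and the back (1st, last, 2nd, 2nd-last, ...), then delete the last 2 characters.
On "ifixture": the first step gives "iefriuxt", and the second then gives "iefriu".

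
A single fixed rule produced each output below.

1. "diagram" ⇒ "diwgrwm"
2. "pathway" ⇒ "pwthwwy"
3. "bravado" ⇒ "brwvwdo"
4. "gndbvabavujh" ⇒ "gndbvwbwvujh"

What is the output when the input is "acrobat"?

wcrobwt

Looking at the pairs, the operation is to replace every "a" with "w".
"acrobat" → "wcrobwt".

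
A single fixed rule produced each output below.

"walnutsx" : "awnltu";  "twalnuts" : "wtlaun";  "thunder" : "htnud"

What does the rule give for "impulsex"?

miupsl

What's happening: delete the last 2 characters, then swap each adjacent pair of characters (1↔2, 3↔4, ...).
Working it through for "impulsex": intermediate "impuls", final "miupsl".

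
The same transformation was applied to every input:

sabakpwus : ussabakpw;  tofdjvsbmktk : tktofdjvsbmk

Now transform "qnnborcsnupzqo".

The pattern: move the last 2 characters to the front (rotate right by 2).
On "qnnborcsnupzqo" that produces "qoqnnborcsnupz".

qoqnnborcsnupz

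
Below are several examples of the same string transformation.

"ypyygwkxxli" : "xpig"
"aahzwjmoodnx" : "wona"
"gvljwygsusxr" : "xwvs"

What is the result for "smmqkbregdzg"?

The pattern: keep one character in every 3, starting at position 2 (positions 2nd, 5th, 8th, ...), then sort the characters into reverse alphabetical order.
"smmqkbregdzg" → "mkez" → "zmke".
(Check on "aahzwjmoodnx": → "awon" → "wona" ✓)

zmke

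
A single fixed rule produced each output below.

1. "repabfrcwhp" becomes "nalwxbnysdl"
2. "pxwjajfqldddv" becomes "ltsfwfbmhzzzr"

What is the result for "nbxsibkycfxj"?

Each output is the input with this applied: shift every letter 4 places backward in the alphabet (wrapping around).
Doing the same to "nbxsibkycfxj": "jxtoexguybtf".

jxtoexguybtf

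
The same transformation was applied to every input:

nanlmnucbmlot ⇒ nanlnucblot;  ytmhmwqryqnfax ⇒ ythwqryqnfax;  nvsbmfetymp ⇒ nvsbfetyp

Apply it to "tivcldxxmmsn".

tivcldxxsn

The rule is to remove every "m".
On "tivcldxxmmsn" that produces "tivcldxxsn".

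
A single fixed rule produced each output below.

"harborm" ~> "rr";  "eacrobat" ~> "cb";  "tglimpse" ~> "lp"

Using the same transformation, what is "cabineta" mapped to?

be

What's happening: keep one character in every 3, starting at position 3 (positions 3rd, 6th, 9th, ...).
Doing the same to "cabineta": "be".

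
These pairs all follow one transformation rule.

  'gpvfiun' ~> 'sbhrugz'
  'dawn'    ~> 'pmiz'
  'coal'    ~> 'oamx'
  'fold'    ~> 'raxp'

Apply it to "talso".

fmxea

Looking at the pairs, the operation is to shift every letter 12 places forward in the alphabet (wrapping around).
On "talso" that produces "fmxea".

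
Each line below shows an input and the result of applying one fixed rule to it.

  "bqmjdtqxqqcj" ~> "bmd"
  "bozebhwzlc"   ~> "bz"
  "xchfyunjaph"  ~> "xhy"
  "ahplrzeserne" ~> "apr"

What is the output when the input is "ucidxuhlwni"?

uix

The rule is to keep every other character starting from the first (positions 1st, 3rd, 5th, ...), then delete the last 3 characters.
Applying both steps to "ucidxuhlwni": "uixhwi", then "uix".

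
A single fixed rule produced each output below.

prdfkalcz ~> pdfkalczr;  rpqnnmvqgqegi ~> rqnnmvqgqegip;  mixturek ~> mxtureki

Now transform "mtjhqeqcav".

What's happening: move the first character to the end, then swap the first and last characters.
Doing the same to "mtjhqeqcav": "mjhqeqcavt".

mjhqeqcavt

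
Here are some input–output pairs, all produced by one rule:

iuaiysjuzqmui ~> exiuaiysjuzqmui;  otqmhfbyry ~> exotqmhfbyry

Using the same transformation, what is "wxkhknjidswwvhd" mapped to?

Each output is the input with this applied: prepend "ex".
On "wxkhknjidswwvhd" that produces "exwxkhknjidswwvhd".

exwxkhknjidswwvhd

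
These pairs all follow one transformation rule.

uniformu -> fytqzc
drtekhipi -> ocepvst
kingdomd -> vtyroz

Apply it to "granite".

rclyt

The rule is to shift every letter 11 places forward in the alphabet (wrapping around), then delete the last 2 characters.
Doing the same to "granite": "rclyt".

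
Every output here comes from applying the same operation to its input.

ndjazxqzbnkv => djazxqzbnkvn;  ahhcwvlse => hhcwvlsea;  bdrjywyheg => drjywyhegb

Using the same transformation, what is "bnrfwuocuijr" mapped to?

nrfwuocuijrb

The pattern: move the first character to the end.
On "bnrfwuocuijr" that produces "nrfwuocuijrb".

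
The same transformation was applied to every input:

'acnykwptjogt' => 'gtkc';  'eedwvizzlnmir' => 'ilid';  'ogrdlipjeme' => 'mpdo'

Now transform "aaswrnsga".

The rule is to reverse the string, then keep one character in every 3, starting at position 2 (positions 2nd, 5th, 8th, ...).
Starting from "aaswrnsga": after the first operation, "agsnrwsaa"; after the second, "gra".

gra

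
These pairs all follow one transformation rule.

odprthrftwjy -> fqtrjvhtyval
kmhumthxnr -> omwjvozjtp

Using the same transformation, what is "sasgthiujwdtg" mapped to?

The transformation: swap each adjacent pair of characters (1↔2, 3↔4, ...), then shift every letter 2 places forward in the alphabet (wrapping around).
For "sasgthiujwdtg", step one produces "asgshtuiwjtdg"; step two turns that into "cuiujvwkylvfi".

cuiujvwkylvfi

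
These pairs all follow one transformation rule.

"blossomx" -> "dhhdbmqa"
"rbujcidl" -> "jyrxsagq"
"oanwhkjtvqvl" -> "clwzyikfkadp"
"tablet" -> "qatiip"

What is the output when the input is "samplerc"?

Rule — move the first 2 characters to the end (rotate left by 2), then shift every letter 11 places backward in the alphabet (wrapping around).
Applying both steps to "samplerc": "mplercsa", then "beatgrhp".

beatgrhp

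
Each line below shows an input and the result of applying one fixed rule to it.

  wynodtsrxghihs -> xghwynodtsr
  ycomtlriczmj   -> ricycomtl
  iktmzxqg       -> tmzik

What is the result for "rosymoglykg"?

oglrosym

The pattern: delete the last 3 characters, then move the last 3 characters to the front (rotate right by 3).
"rosymoglykg" → "rosymogl" → "oglrosym".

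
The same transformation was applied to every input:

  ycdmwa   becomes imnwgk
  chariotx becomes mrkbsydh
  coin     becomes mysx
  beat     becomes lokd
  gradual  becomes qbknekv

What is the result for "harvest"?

Rule — shift every letter 10 places forward in the alphabet (wrapping around).
For "harvest" the result is "rkbfocd".

rkbfocd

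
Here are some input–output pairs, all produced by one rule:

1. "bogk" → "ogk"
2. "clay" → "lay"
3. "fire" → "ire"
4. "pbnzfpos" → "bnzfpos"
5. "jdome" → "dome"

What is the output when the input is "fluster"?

luster

In each case the input is transformed by: delete the first character.
"fluster" → "luster".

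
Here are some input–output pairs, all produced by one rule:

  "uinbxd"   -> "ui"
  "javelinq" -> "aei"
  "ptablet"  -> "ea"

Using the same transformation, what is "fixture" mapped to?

Looking at the pairs, the operation is to move the last 2 characters to the front (rotate right by 2), then keep only the vowels.
For "fixture", step one produces "refixtu"; step two turns that into "eiu".

eiu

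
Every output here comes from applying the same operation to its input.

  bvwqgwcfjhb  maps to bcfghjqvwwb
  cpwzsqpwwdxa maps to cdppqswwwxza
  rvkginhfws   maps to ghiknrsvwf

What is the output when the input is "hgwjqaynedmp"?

deghjmnpqwya

The rule is to sort the characters into alphabetical order, then move the first character to the end.
For "hgwjqaynedmp", step one produces "adeghjmnpqwy"; step two turns that into "deghjmnpqwya".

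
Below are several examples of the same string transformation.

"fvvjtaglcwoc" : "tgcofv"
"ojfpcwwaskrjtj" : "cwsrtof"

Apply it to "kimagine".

Rule — move the first 3 characters to the end (rotate left by 3), then keep every other character starting from the second (positions 2nd, 4th, 6th, ...).
Applying both steps to "kimagine": "aginekim", then "gnkm".

gnkm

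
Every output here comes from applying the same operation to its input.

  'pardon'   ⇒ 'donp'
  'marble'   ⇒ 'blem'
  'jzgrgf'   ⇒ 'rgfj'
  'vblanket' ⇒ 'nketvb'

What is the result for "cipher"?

herc

Looking at the pairs, the operation is to swap the front and back halves of the string, then delete the last 2 characters.
"cipher" → "hercip" → "herc".
(Check on "pardon": → "donpar" → "donp" ✓)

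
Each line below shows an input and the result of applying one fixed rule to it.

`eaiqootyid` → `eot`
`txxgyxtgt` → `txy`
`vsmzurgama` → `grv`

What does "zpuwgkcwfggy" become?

The rule is to sort the characters into alphabetical order, then keep one character in every 3, starting at position 3 (positions 3rd, 6th, 9th, ...).
Applying both steps to "zpuwgkcwfggy": "cfgggkpuwwyz", then "gkwz".
(Check on "txxgyxtgt": → "ggtttxxxy" → "txy" ✓)

gkwz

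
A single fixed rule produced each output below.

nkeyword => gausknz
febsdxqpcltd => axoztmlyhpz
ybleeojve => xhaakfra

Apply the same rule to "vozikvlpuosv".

What's happening: delete the first character, then shift every letter 4 places backward in the alphabet (wrapping around).
Applying both steps to "vozikvlpuosv": "ozikvlpuosv", then "kvegrhlqkor".

kvegrhlqkor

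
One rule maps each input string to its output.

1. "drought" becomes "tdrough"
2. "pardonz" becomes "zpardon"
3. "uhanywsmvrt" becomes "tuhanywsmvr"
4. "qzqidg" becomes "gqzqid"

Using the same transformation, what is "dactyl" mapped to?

Rule — move the last character to the front.
"dactyl" → "ldacty".

ldacty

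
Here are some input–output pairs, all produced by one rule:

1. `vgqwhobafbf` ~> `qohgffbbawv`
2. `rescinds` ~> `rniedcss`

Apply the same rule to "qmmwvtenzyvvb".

wvvvtqnmmebzy

Each output is the input with this applied: sort the characters into reverse alphabetical order, then move the first 2 characters to the end (rotate left by 2).
For "qmmwvtenzyvvb", step one produces "zywvvvtqnmmeb"; step two turns that into "wvvvtqnmmebzy".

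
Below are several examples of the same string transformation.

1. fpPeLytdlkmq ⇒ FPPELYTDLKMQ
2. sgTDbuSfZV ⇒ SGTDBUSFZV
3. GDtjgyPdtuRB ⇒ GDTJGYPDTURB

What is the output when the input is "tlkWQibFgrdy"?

The pattern: convert every letter to uppercase.
So "tlkWQibFgrdy" becomes "TLKWQIBFGRDY".

TLKWQIBFGRDY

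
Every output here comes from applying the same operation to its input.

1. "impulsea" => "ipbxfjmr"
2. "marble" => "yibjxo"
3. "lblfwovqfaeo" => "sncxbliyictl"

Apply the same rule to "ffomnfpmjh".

cmjgeccljk

In each case the input is transformed by: shift every letter 3 places backward in the alphabet (wrapping around), then swap the front and back halves of the string.
For "ffomnfpmjh" the result is "cmjgeccljk".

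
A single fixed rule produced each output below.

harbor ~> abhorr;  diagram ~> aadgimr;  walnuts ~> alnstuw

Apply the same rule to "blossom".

Each output is the input with this applied: sort the characters into alphabetical order.
"blossom" → "blmooss".

blmooss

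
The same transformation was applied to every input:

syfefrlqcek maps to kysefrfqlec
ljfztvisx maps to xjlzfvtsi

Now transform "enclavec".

enelcvac

The transformation: swap each adjacent pair of characters (1↔2, 3↔4, ...), then move the last character to the front.
Applying both steps to "enclavec": "nelcvace", then "enelcvac".
(Check on "syfefrlqcek": → "ysefrfqleck" → "kysefrfqlec" ✓)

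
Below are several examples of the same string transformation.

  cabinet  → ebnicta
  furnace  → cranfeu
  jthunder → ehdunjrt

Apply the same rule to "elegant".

neagetl

Rule — take characters alternately from the front and the back (1st, last, 2nd, 2nd-last, ...), then move the first 3 characters to the end (rotate left by 3).
For "elegant", step one produces "etlneag"; step two turns that into "neagetl".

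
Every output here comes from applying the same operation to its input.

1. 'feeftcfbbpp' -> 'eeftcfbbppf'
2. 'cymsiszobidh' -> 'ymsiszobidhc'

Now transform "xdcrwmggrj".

Each output is the input with this applied: move the first character to the end.
Applying that to "xdcrwmggrj" gives "dcrwmggrjx".

dcrwmggrjx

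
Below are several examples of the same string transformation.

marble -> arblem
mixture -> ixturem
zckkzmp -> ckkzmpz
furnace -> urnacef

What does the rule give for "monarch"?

Each output is the input with this applied: move the first character to the end.
On "monarch" that produces "onarchm".

onarchm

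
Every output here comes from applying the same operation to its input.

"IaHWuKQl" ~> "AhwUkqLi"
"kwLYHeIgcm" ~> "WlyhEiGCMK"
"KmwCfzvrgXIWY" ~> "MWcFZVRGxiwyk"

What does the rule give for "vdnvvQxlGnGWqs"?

Each output is the input with this applied: move the first character to the end, then flip the case of every letter.
Working it through for "vdnvvQxlGnGWqs": intermediate "dnvvQxlGnGWqsv", final "DNVVqXLgNgwQSV".
(Check on "kwLYHeIgcm": → "wLYHeIgcmk" → "WlyhEiGCMK" ✓)

DNVVqXLgNgwQSV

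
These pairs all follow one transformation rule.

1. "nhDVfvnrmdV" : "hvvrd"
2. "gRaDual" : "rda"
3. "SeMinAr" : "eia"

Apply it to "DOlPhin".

In each case the input is transformed by: keep every other character starting from the second (positions 2nd, 4th, 6th, ...), then convert every letter to lowercase.
For "DOlPhin", step one produces "OPi"; step two turns that into "opi".

opi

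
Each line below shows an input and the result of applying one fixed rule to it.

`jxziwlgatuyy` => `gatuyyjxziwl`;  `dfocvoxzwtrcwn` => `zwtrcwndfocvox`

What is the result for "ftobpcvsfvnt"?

vsfvntftobpc

The rule is to swap the front and back halves of the string.
Doing the same to "ftobpcvsfvnt": "vsfvntftobpc".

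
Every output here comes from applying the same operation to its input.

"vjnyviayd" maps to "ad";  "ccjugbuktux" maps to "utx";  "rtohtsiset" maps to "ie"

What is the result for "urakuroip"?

op

The rule is to keep every other character starting from the first (positions 1st, 3rd, 5th, ...), then delete the first 3 characters.
Applying both steps to "urakuroip": "uauop", then "op".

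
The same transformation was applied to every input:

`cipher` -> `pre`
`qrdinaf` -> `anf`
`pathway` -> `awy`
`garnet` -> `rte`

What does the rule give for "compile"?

In each case the input is transformed by: swap each adjacent pair of characters (1↔2, 3↔4, ...), then keep only the last 3 characters.
On "compile": the first step gives "ocpmlie", and the second then gives "lie".
(Check on "garnet": → "agnrte" → "rte" ✓)

lie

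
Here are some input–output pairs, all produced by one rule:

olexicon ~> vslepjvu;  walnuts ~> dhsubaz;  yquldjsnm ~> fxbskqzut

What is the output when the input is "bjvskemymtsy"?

iqczrltftazf

The transformation: shift every letter 7 places forward in the alphabet (wrapping around).
Applying that to "bjvskemymtsy" gives "iqczrltftazf".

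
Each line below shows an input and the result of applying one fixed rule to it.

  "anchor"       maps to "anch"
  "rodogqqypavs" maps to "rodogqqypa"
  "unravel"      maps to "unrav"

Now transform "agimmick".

Each output is the input with this applied: delete the last 2 characters.
Applying that to "agimmick" gives "agimmi".

agimmi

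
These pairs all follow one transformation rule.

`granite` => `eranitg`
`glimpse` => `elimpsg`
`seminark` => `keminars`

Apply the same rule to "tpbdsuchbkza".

apbdsuchbkzt

What's happening: swap the first and last characters.
Applying that to "tpbdsuchbkza" gives "apbdsuchbkzt".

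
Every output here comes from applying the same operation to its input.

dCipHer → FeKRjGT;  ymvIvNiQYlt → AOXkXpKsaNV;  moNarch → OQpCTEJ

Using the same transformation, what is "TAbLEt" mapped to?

Looking at the pairs, the operation is to shift every letter 2 places forward in the alphabet (wrapping around), then flip the case of every letter.
For "TAbLEt", step one produces "VCdNGv"; step two turns that into "vcDngV".

vcDngV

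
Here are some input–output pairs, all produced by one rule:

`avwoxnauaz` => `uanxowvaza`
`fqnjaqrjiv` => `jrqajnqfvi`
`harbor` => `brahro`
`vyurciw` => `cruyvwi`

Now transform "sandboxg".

obdnasgx

The transformation: reverse the string, then move the first 2 characters to the end (rotate left by 2).
For "sandboxg", step one produces "gxobdnas"; step two turns that into "obdnasgx".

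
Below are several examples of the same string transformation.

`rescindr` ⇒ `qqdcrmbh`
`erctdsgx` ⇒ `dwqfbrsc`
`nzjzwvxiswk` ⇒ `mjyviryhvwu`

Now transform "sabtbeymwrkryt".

rszxaqsjaqdvxl

In each case the input is transformed by: take characters alternately from the front and the back (1st, last, 2nd, 2nd-last, ...), then shift every letter 1 place backward in the alphabet (wrapping around).
Starting from "sabtbeymwrkryt": after the first operation, "staybrtkbrewym"; after the second, "rszxaqsjaqdvxl".
(Check on "rescindr": → "rredsnci" → "qqdcrmbh" ✓)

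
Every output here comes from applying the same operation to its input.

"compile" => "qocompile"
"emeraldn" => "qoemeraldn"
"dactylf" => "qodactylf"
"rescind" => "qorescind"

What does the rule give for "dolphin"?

qodolphin

The transformation: prepend "qo".
On "dolphin" that produces "qodolphin".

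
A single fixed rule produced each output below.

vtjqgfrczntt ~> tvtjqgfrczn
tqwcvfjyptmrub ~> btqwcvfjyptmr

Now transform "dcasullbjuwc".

The rule is to move the last 2 characters to the front (rotate right by 2), then delete the first character.
Applying both steps to "dcasullbjuwc": "wcdcasullbju", then "cdcasullbju".

cdcasullbju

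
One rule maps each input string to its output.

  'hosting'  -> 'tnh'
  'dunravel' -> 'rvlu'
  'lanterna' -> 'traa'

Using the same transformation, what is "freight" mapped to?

ihf

In each case the input is transformed by: move the first 2 characters to the end (rotate left by 2), then keep every other character starting from the second (positions 2nd, 4th, 6th, ...).
Applying both steps to "freight": "eightfr", then "ihf".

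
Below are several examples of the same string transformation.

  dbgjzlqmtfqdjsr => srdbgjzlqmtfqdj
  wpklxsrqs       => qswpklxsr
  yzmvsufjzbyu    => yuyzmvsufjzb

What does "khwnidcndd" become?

Looking at the pairs, the operation is to move the last 2 characters to the front (rotate right by 2).
On "khwnidcndd" that produces "ddkhwnidcn".

ddkhwnidcn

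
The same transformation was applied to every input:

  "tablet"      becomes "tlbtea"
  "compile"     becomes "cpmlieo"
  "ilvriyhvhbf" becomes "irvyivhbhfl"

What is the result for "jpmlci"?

What's happening: swap each adjacent pair of characters (1↔2, 3↔4, ...), then move the first character to the end.
Starting from "jpmlci": after the first operation, "pjlmic"; after the second, "jlmicp".

jlmicp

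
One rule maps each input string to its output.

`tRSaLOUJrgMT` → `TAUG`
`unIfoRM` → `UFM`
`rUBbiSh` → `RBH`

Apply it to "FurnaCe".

In each case the input is transformed by: keep one character in every 3, starting at position 1 (positions 1st, 4th, 7th, ...), then convert every letter to uppercase.
"FurnaCe" → "Fne" → "FNE".

FNE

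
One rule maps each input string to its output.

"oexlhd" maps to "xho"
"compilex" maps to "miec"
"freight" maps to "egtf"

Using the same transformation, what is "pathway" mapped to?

The pattern: keep every other character starting from the first (positions 1st, 3rd, 5th, ...), then move the first character to the end.
"pathway" → "ptwy" → "twyp".

twyp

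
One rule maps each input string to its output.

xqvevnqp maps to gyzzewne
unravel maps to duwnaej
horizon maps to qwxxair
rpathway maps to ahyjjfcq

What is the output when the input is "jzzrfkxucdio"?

sxirimalodtg

Rule — shift every letter 9 places forward in the alphabet (wrapping around), then take characters alternately from the front and the back (1st, last, 2nd, 2nd-last, ...).
On "jzzrfkxucdio": the first step gives "siiaotgdlmrx", and the second then gives "sxirimalodtg".
(Check on "xqvevnqp": → "gzenewzy" → "gyzzewne" ✓)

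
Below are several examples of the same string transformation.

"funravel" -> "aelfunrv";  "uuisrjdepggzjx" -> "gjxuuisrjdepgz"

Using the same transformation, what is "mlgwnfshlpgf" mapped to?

lgfmlgwnfshp

What's happening: move the last 3 characters to the front (rotate right by 3), then swap the first and last characters.
Working it through for "mlgwnfshlpgf": intermediate "pgfmlgwnfshl", final "lgfmlgwnfshp".
(Check on "funravel": → "velfunra" → "aelfunrv" ✓)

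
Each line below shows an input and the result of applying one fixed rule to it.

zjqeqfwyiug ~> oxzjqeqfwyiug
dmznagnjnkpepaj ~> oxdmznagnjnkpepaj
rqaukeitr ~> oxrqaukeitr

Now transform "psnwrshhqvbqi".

oxpsnwrshhqvbqi

Looking at the pairs, the operation is to prepend "ox".
"psnwrshhqvbqi" → "oxpsnwrshhqvbqi".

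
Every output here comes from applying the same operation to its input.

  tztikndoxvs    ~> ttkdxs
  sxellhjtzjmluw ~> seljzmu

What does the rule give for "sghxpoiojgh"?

The pattern: keep every other character starting from the first (positions 1st, 3rd, 5th, ...).
For "sghxpoiojgh" the result is "shpijh".

shpijh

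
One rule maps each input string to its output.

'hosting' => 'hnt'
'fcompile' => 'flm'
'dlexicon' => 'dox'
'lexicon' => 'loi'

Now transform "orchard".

orh

The pattern: take characters alternately from the front and the back (1st, last, 2nd, 2nd-last, ...), then keep one character in every 3, starting at position 1 (positions 1st, 4th, 7th, ...).
"orchard" → "odrrcah" → "orh".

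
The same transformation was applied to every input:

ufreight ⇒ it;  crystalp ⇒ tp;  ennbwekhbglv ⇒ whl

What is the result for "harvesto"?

What's happening: keep one character in every 3, starting at position 2 (positions 2nd, 5th, 8th, ...), then delete the first character.
Doing the same to "harvesto": "eo".

eo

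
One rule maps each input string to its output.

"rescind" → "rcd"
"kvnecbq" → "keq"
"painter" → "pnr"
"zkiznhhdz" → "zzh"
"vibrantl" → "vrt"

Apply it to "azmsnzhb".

ash

The transformation: keep one character in every 3, starting at position 1 (positions 1st, 4th, 7th, ...).
On "azmsnzhb" that produces "ash".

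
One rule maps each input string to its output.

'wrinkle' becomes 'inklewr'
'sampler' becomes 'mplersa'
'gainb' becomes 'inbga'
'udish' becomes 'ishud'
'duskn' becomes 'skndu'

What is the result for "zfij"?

ijzf

The pattern: move the first 2 characters to the end (rotate left by 2).
Applying that to "zfij" gives "ijzf".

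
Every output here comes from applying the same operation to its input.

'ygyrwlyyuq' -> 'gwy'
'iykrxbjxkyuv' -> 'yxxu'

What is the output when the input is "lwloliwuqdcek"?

wluc

Rule — keep one character in every 3, starting at position 2 (positions 2nd, 5th, 8th, ...).
So "lwloliwuqdcek" becomes "wluc".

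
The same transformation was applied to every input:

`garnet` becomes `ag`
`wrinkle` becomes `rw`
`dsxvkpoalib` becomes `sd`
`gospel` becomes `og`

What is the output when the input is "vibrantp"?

In each case the input is transformed by: swap each adjacent pair of characters (1↔2, 3↔4, ...), then keep only the first 2 characters.
On "vibrantp" that produces "iv".
(Check on "gospel": → "ogpsle" → "og" ✓)

iv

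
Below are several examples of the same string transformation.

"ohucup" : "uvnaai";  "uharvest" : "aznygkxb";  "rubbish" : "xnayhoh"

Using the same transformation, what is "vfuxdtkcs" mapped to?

byliaqdzj

What's happening: shift every letter 6 places forward in the alphabet (wrapping around), then take characters alternately from the front and the back (1st, last, 2nd, 2nd-last, ...).
Applying both steps to "vfuxdtkcs": "bladjzqiy", then "byliaqdzj".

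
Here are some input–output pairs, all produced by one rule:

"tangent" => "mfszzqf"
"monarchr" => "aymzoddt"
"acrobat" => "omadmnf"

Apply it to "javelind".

mvqhuxpz

In each case the input is transformed by: shift every letter 12 places forward in the alphabet (wrapping around), then swap each adjacent pair of characters (1↔2, 3↔4, ...).
"javelind" → "vmhqxuzp" → "mvqhuxpz".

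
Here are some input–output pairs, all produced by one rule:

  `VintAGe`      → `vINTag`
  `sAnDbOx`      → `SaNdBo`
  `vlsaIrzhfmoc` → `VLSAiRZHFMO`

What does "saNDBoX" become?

SAndbO

In each case the input is transformed by: flip the case of every letter, then delete the last character.
So "saNDBoX" becomes "SAndbO".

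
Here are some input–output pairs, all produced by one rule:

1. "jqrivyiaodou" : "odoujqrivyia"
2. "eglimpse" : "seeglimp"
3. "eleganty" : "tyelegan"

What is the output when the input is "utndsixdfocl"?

foclutndsixd

Each output is the input with this applied: swap the front and back halves of the string, then move the first 2 characters to the end (rotate left by 2).
Applying both steps to "utndsixdfocl": "xdfoclutndsi", then "foclutndsixd".
(Check on "eleganty": → "antyeleg" → "tyelegan" ✓)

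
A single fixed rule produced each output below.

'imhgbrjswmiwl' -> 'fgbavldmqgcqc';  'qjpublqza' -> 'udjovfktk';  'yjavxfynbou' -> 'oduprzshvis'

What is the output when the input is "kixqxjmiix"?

What's happening: swap the first and last characters, then shift every letter 6 places backward in the alphabet (wrapping around).
Starting from "kixqxjmiix": after the first operation, "xixqxjmiik"; after the second, "rcrkrdgcce".

rcrkrdgcce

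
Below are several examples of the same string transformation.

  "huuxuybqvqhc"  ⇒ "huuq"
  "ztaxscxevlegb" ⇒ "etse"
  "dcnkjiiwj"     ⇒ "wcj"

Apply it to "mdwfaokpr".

pda

What's happening: keep one character in every 3, starting at position 2 (positions 2nd, 5th, 8th, ...), then move the last character to the front.
Applying both steps to "mdwfaokpr": "dap", then "pda".
(Check on "dcnkjiiwj": → "cjw" → "wcj" ✓)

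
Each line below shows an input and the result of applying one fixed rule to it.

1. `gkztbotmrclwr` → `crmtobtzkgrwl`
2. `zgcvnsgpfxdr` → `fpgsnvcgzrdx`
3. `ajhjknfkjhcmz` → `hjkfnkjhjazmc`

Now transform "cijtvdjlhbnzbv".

Rule — reverse the string, then move the first 3 characters to the end (rotate left by 3).
Working it through for "cijtvdjlhbnzbv": intermediate "vbznbhljdvtjic", final "nbhljdvtjicvbz".
(Check on "gkztbotmrclwr": → "rwlcrmtobtzkg" → "crmtobtzkgrwl" ✓)

nbhljdvtjicvbz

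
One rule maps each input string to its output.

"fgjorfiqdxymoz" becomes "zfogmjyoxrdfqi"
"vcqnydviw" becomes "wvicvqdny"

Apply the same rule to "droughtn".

What's happening: reverse the string, then take characters alternately from the front and the back (1st, last, 2nd, 2nd-last, ...).
For "droughtn" the result is "ndtrhogu".

ndtrhogu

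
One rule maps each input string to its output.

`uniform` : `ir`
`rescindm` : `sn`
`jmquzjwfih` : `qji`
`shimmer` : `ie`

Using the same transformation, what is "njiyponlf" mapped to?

Each output is the input with this applied: keep one character in every 3, starting at position 3 (positions 3rd, 6th, 9th, ...).
"njiyponlf" → "iof".

iof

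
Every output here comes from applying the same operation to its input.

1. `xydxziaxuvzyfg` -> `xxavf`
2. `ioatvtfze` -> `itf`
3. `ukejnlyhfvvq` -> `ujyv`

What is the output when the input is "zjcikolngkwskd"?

Looking at the pairs, the operation is to keep one character in every 3, starting at position 1 (positions 1st, 4th, 7th, ...).
So "zjcikolngkwskd" becomes "zilkk".

zilkk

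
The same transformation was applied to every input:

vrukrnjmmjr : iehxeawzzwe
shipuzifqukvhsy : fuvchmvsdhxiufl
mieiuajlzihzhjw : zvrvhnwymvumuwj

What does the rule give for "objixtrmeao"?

What's happening: shift every letter 13 places forward in the alphabet (wrapping around) — i.e. ROT13.
For "objixtrmeao" the result is "bowvkgezrnb".

bowvkgezrnb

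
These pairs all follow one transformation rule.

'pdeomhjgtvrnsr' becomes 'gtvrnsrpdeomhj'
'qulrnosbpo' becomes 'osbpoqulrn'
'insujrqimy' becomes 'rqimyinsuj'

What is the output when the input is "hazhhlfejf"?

The pattern: swap the front and back halves of the string.
So "hazhhlfejf" becomes "lfejfhazhh".

lfejfhazhh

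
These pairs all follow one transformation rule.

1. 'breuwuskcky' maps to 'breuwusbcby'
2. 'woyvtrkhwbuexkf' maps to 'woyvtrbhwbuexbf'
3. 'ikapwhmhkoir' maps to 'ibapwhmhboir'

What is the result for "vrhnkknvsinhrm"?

vrhnbbnvsinhrm

The rule is to replace every "k" with "b".
Applying that to "vrhnkknvsinhrm" gives "vrhnbbnvsinhrm".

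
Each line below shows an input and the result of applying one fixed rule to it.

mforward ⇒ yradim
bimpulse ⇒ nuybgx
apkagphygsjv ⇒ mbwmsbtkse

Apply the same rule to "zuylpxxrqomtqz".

lgkxbjjdcayf

What's happening: delete the last 2 characters, then shift every letter 12 places forward in the alphabet (wrapping around).
For "zuylpxxrqomtqz", step one produces "zuylpxxrqomt"; step two turns that into "lgkxbjjdcayf".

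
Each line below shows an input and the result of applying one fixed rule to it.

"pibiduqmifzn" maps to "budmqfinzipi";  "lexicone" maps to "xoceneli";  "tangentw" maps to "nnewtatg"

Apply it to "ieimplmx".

The rule is to swap each adjacent pair of characters (1↔2, 3↔4, ...), then move the first 3 characters to the end (rotate left by 3).
Working it through for "ieimplmx": intermediate "eimilpxm", final "ilpxmeim".

ilpxmeim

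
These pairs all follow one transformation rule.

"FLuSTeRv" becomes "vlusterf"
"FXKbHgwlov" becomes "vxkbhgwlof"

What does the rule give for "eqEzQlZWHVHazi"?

iqezqlzwhvhaze

Looking at the pairs, the operation is to swap the first and last characters, then convert every letter to lowercase.
Applying both steps to "eqEzQlZWHVHazi": "iqEzQlZWHVHaze", then "iqezqlzwhvhaze".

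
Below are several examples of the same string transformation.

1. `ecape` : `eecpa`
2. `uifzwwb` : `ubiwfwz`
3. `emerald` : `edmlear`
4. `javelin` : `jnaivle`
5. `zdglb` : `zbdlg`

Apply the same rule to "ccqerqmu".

What's happening: take characters alternately from the front and the back (1st, last, 2nd, 2nd-last, ...).
On "ccqerqmu" that produces "cucmqqer".

cucmqqer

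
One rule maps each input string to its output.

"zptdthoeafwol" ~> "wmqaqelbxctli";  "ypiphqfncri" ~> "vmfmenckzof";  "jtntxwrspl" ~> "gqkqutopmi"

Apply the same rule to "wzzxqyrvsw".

twwunvospt

The transformation: shift every letter 3 places backward in the alphabet (wrapping around).
Applying that to "wzzxqyrvsw" gives "twwunvospt".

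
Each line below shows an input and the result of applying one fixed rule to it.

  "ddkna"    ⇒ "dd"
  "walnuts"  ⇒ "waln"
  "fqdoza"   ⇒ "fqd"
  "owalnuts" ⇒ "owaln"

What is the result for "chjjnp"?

chj

The transformation: delete the last 3 characters.
Doing the same to "chjjnp": "chj".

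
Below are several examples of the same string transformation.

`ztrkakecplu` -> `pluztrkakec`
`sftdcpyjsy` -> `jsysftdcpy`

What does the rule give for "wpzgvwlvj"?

Looking at the pairs, the operation is to move the last 3 characters to the front (rotate right by 3).
For "wpzgvwlvj" the result is "lvjwpzgvw".

lvjwpzgvw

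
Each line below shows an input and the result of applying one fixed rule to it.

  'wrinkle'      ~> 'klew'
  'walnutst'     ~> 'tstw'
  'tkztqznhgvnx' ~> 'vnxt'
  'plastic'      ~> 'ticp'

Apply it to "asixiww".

iwwa

Rule — move the last 3 characters to the front (rotate right by 3), then keep only the first 4 characters.
For "asixiww", step one produces "iwwasix"; step two turns that into "iwwa".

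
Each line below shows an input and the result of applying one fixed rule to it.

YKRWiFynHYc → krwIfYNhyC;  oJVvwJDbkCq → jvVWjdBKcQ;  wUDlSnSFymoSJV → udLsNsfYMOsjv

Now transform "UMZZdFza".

mzzDfZA

The pattern: flip the case of every letter, then delete the first character.
On "UMZZdFza": the first step gives "umzzDfZA", and the second then gives "mzzDfZA".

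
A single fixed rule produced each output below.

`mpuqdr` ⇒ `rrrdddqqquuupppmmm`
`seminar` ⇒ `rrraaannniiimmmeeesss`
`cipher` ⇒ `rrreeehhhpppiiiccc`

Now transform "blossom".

mmmooossssssooolllbbb

In each case the input is transformed by: reverse the string, then repeat every character 3 times.
For "blossom" the result is "mmmooossssssooolllbbb".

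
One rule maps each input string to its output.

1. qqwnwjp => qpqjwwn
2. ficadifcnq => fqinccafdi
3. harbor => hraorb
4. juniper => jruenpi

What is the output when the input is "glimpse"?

gelsipm

What's happening: take characters alternately from the front and the back (1st, last, 2nd, 2nd-last, ...).
On "glimpse" that produces "gelsipm".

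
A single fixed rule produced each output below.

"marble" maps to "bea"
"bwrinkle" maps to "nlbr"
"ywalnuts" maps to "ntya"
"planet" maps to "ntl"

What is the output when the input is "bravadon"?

What's happening: swap the front and back halves of the string, then keep every other character starting from the first (positions 1st, 3rd, 5th, ...).
For "bravadon", step one produces "adonbrav"; step two turns that into "aoba".

aoba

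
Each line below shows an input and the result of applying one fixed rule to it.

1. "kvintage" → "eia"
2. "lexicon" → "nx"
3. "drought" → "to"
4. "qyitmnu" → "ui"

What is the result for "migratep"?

The rule is to move the last 2 characters to the front (rotate right by 2), then keep one character in every 3, starting at position 2 (positions 2nd, 5th, 8th, ...).
Working it through for "migratep": intermediate "epmigrat", final "pgt".

pgt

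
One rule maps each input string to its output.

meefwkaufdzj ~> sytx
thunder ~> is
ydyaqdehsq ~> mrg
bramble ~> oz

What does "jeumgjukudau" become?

ixii

Each output is the input with this applied: shift every letter 12 places backward in the alphabet (wrapping around), then keep one character in every 3, starting at position 3 (positions 3rd, 6th, 9th, ...).
Applying both steps to "jeumgjukudau": "xsiauxiyiroi", then "ixii".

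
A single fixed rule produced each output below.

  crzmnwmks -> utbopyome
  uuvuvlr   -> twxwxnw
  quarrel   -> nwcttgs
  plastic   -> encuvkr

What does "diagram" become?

okcitcf

Each output is the input with this applied: shift every letter 2 places forward in the alphabet (wrapping around), then swap the first and last characters.
On "diagram" that produces "okcitcf".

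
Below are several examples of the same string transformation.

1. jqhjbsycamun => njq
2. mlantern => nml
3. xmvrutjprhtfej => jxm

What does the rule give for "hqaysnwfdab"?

The transformation: move the last character to the front, then keep only the first 3 characters.
Applying both steps to "hqaysnwfdab": "bhqaysnwfda", then "bhq".

bhq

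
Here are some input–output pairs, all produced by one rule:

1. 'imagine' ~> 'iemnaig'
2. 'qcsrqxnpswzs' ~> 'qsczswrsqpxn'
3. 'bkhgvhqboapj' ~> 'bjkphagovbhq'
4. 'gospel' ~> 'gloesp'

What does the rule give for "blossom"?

bmlooss

Looking at the pairs, the operation is to take characters alternately from the front and the back (1st, last, 2nd, 2nd-last, ...).
"blossom" → "bmlooss".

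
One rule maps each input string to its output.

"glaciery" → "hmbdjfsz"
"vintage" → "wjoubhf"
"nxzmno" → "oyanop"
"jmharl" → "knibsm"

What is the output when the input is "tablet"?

The rule is to shift every letter 1 place forward in the alphabet (wrapping around).
Applying that to "tablet" gives "ubcmfu".

ubcmfu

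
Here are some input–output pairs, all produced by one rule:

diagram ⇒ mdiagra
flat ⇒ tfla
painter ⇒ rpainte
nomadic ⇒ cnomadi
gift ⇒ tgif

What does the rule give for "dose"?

edos

Looking at the pairs, the operation is to move the last character to the front.
On "dose" that produces "edos".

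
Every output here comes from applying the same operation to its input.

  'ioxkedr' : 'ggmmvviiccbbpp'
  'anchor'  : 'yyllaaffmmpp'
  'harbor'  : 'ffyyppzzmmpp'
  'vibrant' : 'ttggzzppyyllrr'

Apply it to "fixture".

ddggvvrrssppcc

What's happening: shift every letter 2 places backward in the alphabet (wrapping around), then double every character.
For "fixture", step one produces "dgvrspc"; step two turns that into "ddggvvrrssppcc".
(Check on "vibrant": → "tgzpylr" → "ttggzzppyyllrr" ✓)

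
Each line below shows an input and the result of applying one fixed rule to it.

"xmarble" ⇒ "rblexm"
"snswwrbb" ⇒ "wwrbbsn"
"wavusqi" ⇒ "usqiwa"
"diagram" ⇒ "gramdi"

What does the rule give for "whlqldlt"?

qldltwh

The transformation: move the first 2 characters to the end (rotate left by 2), then delete the first character.
Applying both steps to "whlqldlt": "lqldltwh", then "qldltwh".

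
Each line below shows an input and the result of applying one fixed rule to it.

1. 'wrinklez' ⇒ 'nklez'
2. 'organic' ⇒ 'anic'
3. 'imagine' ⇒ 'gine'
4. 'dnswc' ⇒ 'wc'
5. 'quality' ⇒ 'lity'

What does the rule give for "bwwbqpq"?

bqpq

Looking at the pairs, the operation is to delete the first 3 characters.
On "bwwbqpq" that produces "bqpq".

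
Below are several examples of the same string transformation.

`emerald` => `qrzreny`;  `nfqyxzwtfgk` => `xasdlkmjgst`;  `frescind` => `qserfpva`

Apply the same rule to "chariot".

The transformation: shift every letter 13 places forward in the alphabet (wrapping around) — i.e. ROT13, then move the last character to the front.
Starting from "chariot": after the first operation, "punevbg"; after the second, "gpunevb".

gpunevb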